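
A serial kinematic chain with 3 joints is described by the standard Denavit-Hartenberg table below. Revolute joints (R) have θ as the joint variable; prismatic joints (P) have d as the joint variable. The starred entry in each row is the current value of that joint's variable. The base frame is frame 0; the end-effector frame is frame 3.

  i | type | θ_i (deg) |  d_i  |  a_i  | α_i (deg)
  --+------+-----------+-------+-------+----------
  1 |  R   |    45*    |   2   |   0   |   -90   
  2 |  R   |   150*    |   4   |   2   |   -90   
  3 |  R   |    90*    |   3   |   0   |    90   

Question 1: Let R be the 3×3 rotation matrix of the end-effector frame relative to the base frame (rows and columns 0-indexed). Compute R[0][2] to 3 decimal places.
End-effector z-axis (col 2 of R) = (-0.6124,-0.6124,-0.5000)
R[0][2] = -0.6124

-0.612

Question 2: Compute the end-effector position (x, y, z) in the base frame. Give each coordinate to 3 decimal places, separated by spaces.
after link 1: o_1 = (0.0000, 0.0000, 2.0000)
after link 2: o_2 = (-4.0532, 1.6037, 1.0000)
after link 3: o_3 = (-5.1138, 0.5430, 3.5981)

-5.114 0.543 3.598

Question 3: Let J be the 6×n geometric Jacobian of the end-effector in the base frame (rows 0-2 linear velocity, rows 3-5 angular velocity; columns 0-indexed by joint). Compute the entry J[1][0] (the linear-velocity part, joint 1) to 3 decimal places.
axis z_0 = ẑ; lever o_n−o_0 = (-5.1138,0.5430,3.5981)
cross product → J_v[:, 0] = (-0.5430,-5.1138,0.0000)
J_ω[:, 0] = z_0
entry J[1][0] = -5.1138

-5.114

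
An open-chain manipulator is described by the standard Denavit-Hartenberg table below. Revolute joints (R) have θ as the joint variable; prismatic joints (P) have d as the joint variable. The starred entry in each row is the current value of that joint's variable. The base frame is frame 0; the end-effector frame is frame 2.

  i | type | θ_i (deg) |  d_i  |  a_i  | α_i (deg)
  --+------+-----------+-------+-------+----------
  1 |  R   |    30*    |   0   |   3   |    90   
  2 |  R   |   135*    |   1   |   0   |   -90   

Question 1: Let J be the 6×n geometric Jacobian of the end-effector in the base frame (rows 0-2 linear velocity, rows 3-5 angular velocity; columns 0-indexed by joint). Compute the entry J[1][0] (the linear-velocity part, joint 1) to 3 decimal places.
axis z_0 = ẑ; lever o_n−o_0 = (3.0981,0.6340,0.0000)
cross product → J_v[:, 0] = (-0.6340,3.0981,0.0000)
J_ω[:, 0] = z_0
entry J[1][0] = 3.0981

3.098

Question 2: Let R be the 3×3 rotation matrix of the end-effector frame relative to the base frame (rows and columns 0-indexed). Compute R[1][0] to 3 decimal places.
End-effector x-axis (col 0 of R) = (-0.6124,-0.3536,0.7071)
R[1][0] = -0.3536

-0.354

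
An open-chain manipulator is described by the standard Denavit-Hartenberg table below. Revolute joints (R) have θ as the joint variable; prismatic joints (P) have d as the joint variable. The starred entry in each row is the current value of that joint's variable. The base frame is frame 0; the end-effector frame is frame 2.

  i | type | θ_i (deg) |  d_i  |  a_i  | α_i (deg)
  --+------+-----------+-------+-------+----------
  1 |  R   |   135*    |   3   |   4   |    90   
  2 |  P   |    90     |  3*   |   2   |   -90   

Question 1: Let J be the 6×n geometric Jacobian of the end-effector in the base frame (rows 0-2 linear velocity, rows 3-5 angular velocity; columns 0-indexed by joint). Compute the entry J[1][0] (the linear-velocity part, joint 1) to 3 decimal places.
axis z_0 = ẑ; lever o_n−o_0 = (-0.7071,4.9497,5.0000)
cross product → J_v[:, 0] = (-4.9497,-0.7071,0.0000)
J_ω[:, 0] = z_0
entry J[1][0] = -0.7071

-0.707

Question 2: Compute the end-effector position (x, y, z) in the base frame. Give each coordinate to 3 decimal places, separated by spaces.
-0.707 4.950 5.000

after link 1: o_1 = (-2.8284, 2.8284, 3.0000)
after link 2: o_2 = (-0.7071, 4.9497, 5.0000)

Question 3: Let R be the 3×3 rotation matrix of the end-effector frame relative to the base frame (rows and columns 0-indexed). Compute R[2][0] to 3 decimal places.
1.000

End-effector x-axis (col 0 of R) = (-0.0000,0.0000,1.0000)
R[2][0] = 1.0000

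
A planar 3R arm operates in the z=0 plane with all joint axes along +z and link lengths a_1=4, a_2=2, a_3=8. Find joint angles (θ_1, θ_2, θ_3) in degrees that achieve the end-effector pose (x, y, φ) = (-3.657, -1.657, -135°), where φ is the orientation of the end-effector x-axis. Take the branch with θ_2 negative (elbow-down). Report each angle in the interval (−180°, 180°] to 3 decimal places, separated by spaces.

wrist centre = target − a_3·(cos φ, sin φ) = (1.9999, 3.9999)
cos θ_2 = (19.9983−4²−2²)/(2·4·2) = -0.0001; θ_2 = -90.0063° (elbow-down)
β = atan2(3.9999,1.9999) = 63.4358°; ψ = atan2(-2.0000,3.9998) = -26.5663°
θ_1 = β − ψ = 90.0021°
θ_3 = φ − θ_1 − θ_2 = -134.9958° (wrapped to (-180°,180°])

90.002 -90.006 -134.996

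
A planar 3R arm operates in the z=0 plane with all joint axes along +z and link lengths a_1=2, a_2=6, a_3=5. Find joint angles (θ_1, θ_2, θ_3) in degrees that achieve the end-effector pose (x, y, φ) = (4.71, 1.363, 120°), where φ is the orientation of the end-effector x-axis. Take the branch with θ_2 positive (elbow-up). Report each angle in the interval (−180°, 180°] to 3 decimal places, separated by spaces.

-44.987 29.984 135.003

wrist centre = target − a_3·(cos φ, sin φ) = (7.2100, -2.9671)
cos θ_2 = (60.7879−2²−6²)/(2·2·6) = 0.8662; θ_2 = 29.9841° (elbow-up)
β = atan2(-2.9671,7.2100) = -22.3686°; ψ = atan2(2.9986,7.1970) = 22.6186°
θ_1 = β − ψ = -44.9872°
θ_3 = φ − θ_1 − θ_2 = 135.0031° (wrapped to (-180°,180°])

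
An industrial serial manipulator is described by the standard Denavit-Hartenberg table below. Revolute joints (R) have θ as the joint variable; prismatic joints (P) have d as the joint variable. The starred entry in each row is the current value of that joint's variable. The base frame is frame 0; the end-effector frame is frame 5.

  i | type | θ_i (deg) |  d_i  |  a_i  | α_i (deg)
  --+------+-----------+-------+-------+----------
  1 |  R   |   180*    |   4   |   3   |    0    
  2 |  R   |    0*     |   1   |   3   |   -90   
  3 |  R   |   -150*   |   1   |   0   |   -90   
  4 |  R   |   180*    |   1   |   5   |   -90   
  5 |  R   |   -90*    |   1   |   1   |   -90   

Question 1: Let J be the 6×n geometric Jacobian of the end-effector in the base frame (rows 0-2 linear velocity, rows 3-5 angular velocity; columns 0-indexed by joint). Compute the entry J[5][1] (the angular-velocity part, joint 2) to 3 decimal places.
1.000

axis z_1 = (0.0000,0.0000,1.0000); lever o_n−o_1 = (-8.3301,-2.0000,0.2321)
cross product → J_v[:, 1] = (2.0000,-8.3301,0.0000)
J_ω[:, 1] = z_1
entry J[5][1] = 1.0000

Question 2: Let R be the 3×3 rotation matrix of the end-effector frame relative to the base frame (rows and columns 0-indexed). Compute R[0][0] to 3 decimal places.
-0.500

End-effector x-axis (col 0 of R) = (-0.5000,0.0000,0.8660)
R[0][0] = -0.5000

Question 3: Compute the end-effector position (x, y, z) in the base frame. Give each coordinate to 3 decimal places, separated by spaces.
after link 1: o_1 = (-3.0000, 0.0000, 4.0000)
after link 2: o_2 = (-6.0000, 0.0000, 5.0000)
after link 3: o_3 = (-6.0000, -1.0000, 5.0000)
after link 4: o_4 = (-10.8301, -1.0000, 3.3660)
after link 5: o_5 = (-11.3301, -2.0000, 4.2321)

-11.330 -2.000 4.232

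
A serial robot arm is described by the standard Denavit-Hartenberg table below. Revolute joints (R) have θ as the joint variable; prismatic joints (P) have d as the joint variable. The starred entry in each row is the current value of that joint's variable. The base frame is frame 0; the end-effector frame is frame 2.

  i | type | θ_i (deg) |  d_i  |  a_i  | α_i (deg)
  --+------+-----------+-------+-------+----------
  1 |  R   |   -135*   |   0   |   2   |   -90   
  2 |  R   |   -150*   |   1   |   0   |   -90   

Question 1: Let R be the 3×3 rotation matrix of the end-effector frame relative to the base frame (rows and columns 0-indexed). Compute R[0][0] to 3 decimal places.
0.612

End-effector x-axis (col 0 of R) = (0.6124,0.6124,0.5000)
R[0][0] = 0.6124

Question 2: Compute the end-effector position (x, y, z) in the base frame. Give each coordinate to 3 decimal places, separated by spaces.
-0.707 -2.121 0.000

after link 1: o_1 = (-1.4142, -1.4142, 0.0000)
after link 2: o_2 = (-0.7071, -2.1213, 0.0000)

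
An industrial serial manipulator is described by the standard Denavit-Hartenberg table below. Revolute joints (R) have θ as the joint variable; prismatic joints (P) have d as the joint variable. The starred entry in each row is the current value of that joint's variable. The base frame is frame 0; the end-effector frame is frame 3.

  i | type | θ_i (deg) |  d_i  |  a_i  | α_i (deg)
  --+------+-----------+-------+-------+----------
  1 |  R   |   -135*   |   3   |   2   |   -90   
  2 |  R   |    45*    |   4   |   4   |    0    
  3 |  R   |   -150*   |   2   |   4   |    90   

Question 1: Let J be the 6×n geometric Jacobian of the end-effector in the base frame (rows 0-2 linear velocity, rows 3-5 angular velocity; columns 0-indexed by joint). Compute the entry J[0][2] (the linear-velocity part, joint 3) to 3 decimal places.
-2.732

axis z_2 = (0.7071,-0.7071,0.0000); lever o_n−o_2 = (2.1463,-0.6822,3.8637)
cross product → J_v[:, 2] = (-2.7321,-2.7321,1.0353)
J_ω[:, 2] = z_2
entry J[0][2] = -2.7321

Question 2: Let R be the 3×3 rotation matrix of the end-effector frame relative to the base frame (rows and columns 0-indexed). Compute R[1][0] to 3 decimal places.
End-effector x-axis (col 0 of R) = (0.1830,0.1830,0.9659)
R[1][0] = 0.1830

0.183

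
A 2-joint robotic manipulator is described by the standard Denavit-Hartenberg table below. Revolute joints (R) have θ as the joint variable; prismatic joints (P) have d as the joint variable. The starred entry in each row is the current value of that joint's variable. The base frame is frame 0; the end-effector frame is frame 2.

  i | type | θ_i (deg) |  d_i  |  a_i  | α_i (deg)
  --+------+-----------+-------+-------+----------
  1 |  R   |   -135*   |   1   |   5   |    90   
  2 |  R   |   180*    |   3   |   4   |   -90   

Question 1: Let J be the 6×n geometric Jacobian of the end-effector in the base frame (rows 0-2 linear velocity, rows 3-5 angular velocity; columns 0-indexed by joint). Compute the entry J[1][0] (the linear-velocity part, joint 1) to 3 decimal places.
-2.828

axis z_0 = ẑ; lever o_n−o_0 = (-2.8284,1.4142,1.0000)
cross product → J_v[:, 0] = (-1.4142,-2.8284,0.0000)
J_ω[:, 0] = z_0
entry J[1][0] = -2.8284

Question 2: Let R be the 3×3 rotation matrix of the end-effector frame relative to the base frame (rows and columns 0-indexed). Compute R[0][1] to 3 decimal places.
End-effector y-axis (col 1 of R) = (0.7071,-0.7071,-0.0000)
R[0][1] = 0.7071

0.707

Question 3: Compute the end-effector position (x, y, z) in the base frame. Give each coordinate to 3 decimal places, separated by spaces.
-2.828 1.414 1.000

after link 1: o_1 = (-3.5355, -3.5355, 1.0000)
after link 2: o_2 = (-2.8284, 1.4142, 1.0000)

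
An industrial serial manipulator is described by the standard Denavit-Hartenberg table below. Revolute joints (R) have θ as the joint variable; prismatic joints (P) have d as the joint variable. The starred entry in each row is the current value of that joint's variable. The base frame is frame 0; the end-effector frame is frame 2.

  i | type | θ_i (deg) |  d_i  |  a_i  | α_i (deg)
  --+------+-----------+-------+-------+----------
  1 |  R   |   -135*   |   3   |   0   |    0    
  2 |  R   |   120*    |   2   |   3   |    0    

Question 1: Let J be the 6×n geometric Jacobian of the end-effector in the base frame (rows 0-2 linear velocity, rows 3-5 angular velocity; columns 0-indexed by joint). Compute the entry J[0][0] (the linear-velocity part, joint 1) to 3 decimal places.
axis z_0 = ẑ; lever o_n−o_0 = (2.8978,-0.7765,5.0000)
cross product → J_v[:, 0] = (0.7765,2.8978,-0.0000)
J_ω[:, 0] = z_0
entry J[0][0] = 0.7765

0.776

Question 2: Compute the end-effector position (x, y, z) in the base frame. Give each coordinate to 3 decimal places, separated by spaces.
2.898 -0.776 5.000

after link 1: o_1 = (0.0000, 0.0000, 3.0000)
after link 2: o_2 = (2.8978, -0.7765, 5.0000)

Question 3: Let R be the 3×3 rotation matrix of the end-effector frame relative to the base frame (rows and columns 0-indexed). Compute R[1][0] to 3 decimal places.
-0.259

End-effector x-axis (col 0 of R) = (0.9659,-0.2588,0.0000)
R[1][0] = -0.2588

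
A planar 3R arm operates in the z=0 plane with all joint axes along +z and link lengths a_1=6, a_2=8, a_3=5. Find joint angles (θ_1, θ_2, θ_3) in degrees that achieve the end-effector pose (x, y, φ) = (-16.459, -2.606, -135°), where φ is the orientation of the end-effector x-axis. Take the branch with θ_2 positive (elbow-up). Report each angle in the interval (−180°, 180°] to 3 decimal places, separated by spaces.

149.998 45.002 30.000

wrist centre = target − a_3·(cos φ, sin φ) = (-12.9235, 0.9295)
cos θ_2 = (167.8800−6²−8²)/(2·6·8) = 0.7071; θ_2 = 45.0019° (elbow-up)
β = atan2(0.9295,-12.9235) = 175.8860°; ψ = atan2(5.6570,11.6567) = 25.8875°
θ_1 = β − ψ = 149.9985°
θ_3 = φ − θ_1 − θ_2 = 29.9996° (wrapped to (-180°,180°])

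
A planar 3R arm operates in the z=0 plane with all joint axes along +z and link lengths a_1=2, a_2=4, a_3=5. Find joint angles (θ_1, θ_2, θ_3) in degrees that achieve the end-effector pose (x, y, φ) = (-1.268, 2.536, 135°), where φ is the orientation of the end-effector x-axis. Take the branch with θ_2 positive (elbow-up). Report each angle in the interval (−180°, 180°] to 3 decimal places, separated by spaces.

wrist centre = target − a_3·(cos φ, sin φ) = (2.2675, -0.9995)
cos θ_2 = (6.1408−2²−4²)/(2·2·4) = -0.8662; θ_2 = 150.0202° (elbow-up)
β = atan2(-0.9995,2.2675) = -23.7880°; ψ = atan2(1.9988,-1.4648) = 126.2358°
θ_1 = β − ψ = -150.0238°
θ_3 = φ − θ_1 − θ_2 = 135.0036° (wrapped to (-180°,180°])

-150.024 150.020 135.004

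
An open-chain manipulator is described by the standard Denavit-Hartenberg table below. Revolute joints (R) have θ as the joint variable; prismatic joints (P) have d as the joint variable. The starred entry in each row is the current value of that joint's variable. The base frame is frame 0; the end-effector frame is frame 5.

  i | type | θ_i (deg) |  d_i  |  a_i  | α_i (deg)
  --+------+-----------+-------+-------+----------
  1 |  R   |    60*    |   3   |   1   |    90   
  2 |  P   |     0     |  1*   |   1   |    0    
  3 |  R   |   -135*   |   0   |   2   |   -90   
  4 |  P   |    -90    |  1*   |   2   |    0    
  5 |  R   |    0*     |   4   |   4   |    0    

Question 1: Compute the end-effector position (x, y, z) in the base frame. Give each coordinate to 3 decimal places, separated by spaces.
8.123 0.069 -1.950

after link 1: o_1 = (0.5000, 0.8660, 3.0000)
after link 2: o_2 = (1.8660, 1.2321, 3.0000)
after link 3: o_3 = (1.1589, 0.0073, 1.5858)
after link 4: o_4 = (3.2445, -0.3803, 0.8787)
after link 5: o_5 = (8.1228, 0.0692, -1.9497)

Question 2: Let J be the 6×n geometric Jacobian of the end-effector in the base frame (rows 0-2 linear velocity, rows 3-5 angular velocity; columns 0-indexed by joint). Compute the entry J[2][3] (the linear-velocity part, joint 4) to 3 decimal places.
prismatic axis z_3 = (0.3536,0.6124,-0.7071)
J_v[:, 3] = z_3; J_ω[:, 3] = (0,0,0)
entry J[2][3] = -0.7071

-0.707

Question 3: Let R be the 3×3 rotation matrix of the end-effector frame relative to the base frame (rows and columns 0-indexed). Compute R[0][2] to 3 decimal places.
0.354

End-effector z-axis (col 2 of R) = (0.3536,0.6124,-0.7071)
R[0][2] = 0.3536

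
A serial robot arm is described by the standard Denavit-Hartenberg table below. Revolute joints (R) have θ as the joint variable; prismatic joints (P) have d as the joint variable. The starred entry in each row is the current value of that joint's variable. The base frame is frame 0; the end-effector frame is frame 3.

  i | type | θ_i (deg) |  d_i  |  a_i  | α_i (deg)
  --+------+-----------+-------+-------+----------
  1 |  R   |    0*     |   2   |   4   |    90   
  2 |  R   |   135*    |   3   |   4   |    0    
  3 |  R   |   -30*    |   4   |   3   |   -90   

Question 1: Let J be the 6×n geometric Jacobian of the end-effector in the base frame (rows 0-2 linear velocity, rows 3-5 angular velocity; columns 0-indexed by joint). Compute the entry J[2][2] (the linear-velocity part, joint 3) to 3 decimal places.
-0.776

axis z_2 = (0.0000,-1.0000,0.0000); lever o_n−o_2 = (-0.7765,-4.0000,2.8978)
cross product → J_v[:, 2] = (-2.8978,-0.0000,-0.7765)
J_ω[:, 2] = z_2
entry J[2][2] = -0.7765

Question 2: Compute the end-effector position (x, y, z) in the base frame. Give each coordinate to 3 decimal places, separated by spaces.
after link 1: o_1 = (4.0000, 0.0000, 2.0000)
after link 2: o_2 = (1.1716, -3.0000, 4.8284)
after link 3: o_3 = (0.3951, -7.0000, 7.7262)

0.395 -7.000 7.726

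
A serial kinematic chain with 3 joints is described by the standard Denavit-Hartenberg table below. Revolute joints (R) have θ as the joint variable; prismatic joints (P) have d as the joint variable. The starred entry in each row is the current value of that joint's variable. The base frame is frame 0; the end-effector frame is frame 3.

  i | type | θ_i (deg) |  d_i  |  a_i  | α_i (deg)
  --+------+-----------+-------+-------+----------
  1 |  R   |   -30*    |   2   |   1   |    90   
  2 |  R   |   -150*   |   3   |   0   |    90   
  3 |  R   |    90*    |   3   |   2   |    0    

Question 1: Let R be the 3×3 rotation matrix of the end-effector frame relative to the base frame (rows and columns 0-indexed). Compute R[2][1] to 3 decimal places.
End-effector y-axis (col 1 of R) = (0.7500,-0.4330,0.5000)
R[2][1] = 0.5000

0.500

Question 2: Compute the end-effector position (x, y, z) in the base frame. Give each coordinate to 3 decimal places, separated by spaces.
after link 1: o_1 = (0.8660, -0.5000, 2.0000)
after link 2: o_2 = (-0.6340, -3.0981, 2.0000)
after link 3: o_3 = (-2.9330, -4.0801, 4.5981)

-2.933 -4.080 4.598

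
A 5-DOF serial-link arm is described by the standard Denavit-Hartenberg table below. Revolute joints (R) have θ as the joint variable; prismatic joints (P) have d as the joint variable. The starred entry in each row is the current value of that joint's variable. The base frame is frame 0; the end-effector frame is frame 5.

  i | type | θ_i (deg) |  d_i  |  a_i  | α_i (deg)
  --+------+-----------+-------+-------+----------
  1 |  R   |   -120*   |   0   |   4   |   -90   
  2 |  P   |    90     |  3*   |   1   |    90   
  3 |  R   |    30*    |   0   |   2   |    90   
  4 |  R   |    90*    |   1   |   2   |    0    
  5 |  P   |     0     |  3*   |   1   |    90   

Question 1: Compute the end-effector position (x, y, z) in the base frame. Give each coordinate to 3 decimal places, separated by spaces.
-3.036 -6.330 -4.732

after link 1: o_1 = (-2.0000, -3.4641, 0.0000)
after link 2: o_2 = (0.5981, -4.9641, -1.0000)
after link 3: o_3 = (1.4641, -5.4641, -2.7321)
after link 4: o_4 = (-0.2859, -6.7631, -3.2321)
after link 5: o_5 = (-3.0359, -6.3301, -4.7321)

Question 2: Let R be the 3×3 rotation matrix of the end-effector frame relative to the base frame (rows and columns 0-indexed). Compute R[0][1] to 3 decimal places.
End-effector y-axis (col 1 of R) = (-0.7500,0.4330,-0.5000)
R[0][1] = -0.7500

-0.750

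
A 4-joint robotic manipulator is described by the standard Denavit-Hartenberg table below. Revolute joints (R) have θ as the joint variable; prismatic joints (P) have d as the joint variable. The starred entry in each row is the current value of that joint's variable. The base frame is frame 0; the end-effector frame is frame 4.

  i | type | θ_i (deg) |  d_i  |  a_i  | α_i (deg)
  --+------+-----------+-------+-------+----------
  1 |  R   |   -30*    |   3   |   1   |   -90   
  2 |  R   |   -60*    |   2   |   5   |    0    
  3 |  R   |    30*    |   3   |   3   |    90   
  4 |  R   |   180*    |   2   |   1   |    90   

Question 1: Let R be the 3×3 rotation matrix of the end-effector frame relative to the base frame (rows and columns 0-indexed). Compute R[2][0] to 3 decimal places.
End-effector x-axis (col 0 of R) = (-0.7500,0.4330,-0.5000)
R[2][0] = -0.5000

-0.500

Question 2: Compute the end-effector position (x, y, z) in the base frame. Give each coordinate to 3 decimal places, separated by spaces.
after link 1: o_1 = (0.8660, -0.5000, 3.0000)
after link 2: o_2 = (4.0311, -0.0179, 7.3301)
after link 3: o_3 = (7.7811, 1.2811, 8.8301)
after link 4: o_4 = (6.1651, 2.2141, 10.0622)

6.165 2.214 10.062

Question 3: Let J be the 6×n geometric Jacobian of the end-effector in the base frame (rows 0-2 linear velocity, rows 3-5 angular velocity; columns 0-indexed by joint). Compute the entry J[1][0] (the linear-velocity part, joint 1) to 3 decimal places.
6.165

axis z_0 = ẑ; lever o_n−o_0 = (6.1651,2.2141,10.0622)
cross product → J_v[:, 0] = (-2.2141,6.1651,0.0000)
J_ω[:, 0] = z_0
entry J[1][0] = 6.1651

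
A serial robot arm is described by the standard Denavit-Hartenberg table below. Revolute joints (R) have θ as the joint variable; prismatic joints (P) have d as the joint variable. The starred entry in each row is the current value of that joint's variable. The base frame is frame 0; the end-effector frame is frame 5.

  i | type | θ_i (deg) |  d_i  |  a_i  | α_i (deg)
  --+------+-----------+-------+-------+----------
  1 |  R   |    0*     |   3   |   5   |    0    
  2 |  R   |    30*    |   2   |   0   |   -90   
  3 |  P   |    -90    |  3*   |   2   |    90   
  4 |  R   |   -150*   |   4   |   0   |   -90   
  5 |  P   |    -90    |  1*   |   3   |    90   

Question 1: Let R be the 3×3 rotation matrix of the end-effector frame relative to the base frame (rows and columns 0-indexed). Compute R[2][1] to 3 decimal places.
0.500

End-effector y-axis (col 1 of R) = (0.4330,-0.7500,0.5000)
R[2][1] = 0.5000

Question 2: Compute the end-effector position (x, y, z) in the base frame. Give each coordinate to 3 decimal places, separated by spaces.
-2.129 -1.652 7.500

after link 1: o_1 = (5.0000, 0.0000, 3.0000)
after link 2: o_2 = (5.0000, 0.0000, 5.0000)
after link 3: o_3 = (3.5000, 2.5981, 7.0000)
after link 4: o_4 = (0.0359, 0.5981, 7.0000)
after link 5: o_5 = (-2.1292, -1.6519, 7.5000)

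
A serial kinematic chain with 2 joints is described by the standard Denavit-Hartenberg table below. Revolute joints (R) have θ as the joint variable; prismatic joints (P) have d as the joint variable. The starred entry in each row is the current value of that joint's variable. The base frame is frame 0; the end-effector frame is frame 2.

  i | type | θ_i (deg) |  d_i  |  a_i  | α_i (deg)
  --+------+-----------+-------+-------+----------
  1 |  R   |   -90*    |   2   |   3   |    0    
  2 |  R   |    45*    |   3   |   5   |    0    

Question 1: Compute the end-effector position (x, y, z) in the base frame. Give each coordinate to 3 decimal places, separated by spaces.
3.536 -6.536 5.000

after link 1: o_1 = (0.0000, -3.0000, 2.0000)
after link 2: o_2 = (3.5355, -6.5355, 5.0000)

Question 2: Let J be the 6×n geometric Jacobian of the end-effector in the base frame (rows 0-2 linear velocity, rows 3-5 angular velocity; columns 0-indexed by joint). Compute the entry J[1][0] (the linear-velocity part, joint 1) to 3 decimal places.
3.536

axis z_0 = ẑ; lever o_n−o_0 = (3.5355,-6.5355,5.0000)
cross product → J_v[:, 0] = (6.5355,3.5355,-0.0000)
J_ω[:, 0] = z_0
entry J[1][0] = 3.5355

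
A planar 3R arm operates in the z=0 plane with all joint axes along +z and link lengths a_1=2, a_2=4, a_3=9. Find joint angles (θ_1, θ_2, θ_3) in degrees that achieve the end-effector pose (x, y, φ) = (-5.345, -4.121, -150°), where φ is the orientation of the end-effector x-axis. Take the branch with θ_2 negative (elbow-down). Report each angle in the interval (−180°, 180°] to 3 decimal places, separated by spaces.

135.015 -150.009 -135.007

wrist centre = target − a_3·(cos φ, sin φ) = (2.4492, 0.3790)
cos θ_2 = (6.1424−2²−4²)/(2·2·4) = -0.8661; θ_2 = -150.0088° (elbow-down)
β = atan2(0.3790,2.4492) = 8.7963°; ψ = atan2(-1.9995,-1.4644) = -126.2191°
θ_1 = β − ψ = 135.0154°
θ_3 = φ − θ_1 − θ_2 = -135.0066° (wrapped to (-180°,180°])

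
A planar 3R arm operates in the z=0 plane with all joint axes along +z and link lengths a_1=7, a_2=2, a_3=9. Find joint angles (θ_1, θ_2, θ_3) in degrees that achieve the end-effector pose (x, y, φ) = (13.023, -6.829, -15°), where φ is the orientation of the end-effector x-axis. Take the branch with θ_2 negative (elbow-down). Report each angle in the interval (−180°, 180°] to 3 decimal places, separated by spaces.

-30.002 -120.017 135.019

wrist centre = target − a_3·(cos φ, sin φ) = (4.3297, -4.4996)
cos θ_2 = (38.9927−7²−2²)/(2·7·2) = -0.5003; θ_2 = -120.0173° (elbow-down)
β = atan2(-4.4996,4.3297) = -46.1028°; ψ = atan2(-1.7317,5.9995) = -16.1008°
θ_1 = β − ψ = -30.0020°
θ_3 = φ − θ_1 − θ_2 = 135.0193° (wrapped to (-180°,180°])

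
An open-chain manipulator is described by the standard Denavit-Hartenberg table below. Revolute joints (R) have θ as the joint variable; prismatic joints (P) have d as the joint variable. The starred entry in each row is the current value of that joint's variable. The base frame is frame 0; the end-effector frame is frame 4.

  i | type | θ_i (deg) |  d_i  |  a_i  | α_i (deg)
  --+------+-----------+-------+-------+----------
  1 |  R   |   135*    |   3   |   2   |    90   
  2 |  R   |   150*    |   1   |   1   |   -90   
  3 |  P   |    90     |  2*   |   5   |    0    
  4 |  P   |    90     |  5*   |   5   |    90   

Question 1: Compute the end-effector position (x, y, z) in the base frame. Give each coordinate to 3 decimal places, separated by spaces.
-4.217 -1.440 -5.062

after link 1: o_1 = (-1.4142, 1.4142, 3.0000)
after link 2: o_2 = (-0.0947, 1.5089, 3.5000)
after link 3: o_3 = (-2.9232, -2.7337, 1.7679)
after link 4: o_4 = (-4.2173, -1.4396, -5.0622)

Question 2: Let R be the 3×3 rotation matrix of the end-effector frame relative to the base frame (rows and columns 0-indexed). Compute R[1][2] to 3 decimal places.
End-effector z-axis (col 2 of R) = (-0.7071,-0.7071,-0.0000)
R[1][2] = -0.7071

-0.707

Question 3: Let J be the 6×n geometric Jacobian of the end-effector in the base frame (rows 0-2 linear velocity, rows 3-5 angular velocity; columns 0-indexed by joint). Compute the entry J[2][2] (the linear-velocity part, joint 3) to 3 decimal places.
prismatic axis z_2 = (0.3536,-0.3536,-0.8660)
J_v[:, 2] = z_2; J_ω[:, 2] = (0,0,0)
entry J[2][2] = -0.8660

-0.866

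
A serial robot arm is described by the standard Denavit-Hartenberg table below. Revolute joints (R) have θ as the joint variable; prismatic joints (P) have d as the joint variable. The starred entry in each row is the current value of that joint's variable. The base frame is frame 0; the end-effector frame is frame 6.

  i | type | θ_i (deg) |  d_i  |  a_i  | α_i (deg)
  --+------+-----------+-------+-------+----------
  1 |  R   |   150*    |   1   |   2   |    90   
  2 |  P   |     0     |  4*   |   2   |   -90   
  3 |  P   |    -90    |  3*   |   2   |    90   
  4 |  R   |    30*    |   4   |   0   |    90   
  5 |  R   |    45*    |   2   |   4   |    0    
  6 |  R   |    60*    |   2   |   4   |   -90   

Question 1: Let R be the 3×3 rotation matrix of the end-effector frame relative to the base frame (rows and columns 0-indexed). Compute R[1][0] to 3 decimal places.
-0.677

End-effector x-axis (col 0 of R) = (0.7244,-0.6771,-0.1294)
R[1][0] = -0.6771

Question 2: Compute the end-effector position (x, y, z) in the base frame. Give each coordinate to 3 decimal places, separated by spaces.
10.572 4.927 1.432

after link 1: o_1 = (-1.7321, 1.0000, 1.0000)
after link 2: o_2 = (-1.4641, 5.4641, 1.0000)
after link 3: o_3 = (-0.4641, 7.1962, 4.0000)
after link 4: o_4 = (3.0000, 5.1962, 4.0000)
after link 5: o_5 = (7.1742, 6.7693, 3.6822)
after link 6: o_6 = (10.5720, 4.9270, 1.4325)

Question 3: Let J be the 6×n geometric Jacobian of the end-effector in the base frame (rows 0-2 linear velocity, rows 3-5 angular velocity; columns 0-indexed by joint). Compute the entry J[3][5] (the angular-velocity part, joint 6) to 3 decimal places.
0.250

axis z_5 = (0.2500,0.4330,-0.8660); lever o_n−o_5 = (3.3978,-1.8423,-2.2497)
cross product → J_v[:, 5] = (-2.5696,-2.3801,-1.9319)
J_ω[:, 5] = z_5
entry J[3][5] = 0.2500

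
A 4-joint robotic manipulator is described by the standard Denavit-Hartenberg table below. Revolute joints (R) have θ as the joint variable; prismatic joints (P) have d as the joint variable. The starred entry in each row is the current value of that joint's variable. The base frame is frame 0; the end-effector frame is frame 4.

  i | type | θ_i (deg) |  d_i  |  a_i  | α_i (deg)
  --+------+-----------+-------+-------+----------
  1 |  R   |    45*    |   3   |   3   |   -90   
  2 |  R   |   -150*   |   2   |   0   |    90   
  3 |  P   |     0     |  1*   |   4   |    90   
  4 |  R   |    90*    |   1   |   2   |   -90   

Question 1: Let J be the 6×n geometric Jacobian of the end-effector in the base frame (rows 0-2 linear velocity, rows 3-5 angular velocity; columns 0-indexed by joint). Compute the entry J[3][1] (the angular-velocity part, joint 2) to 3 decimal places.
axis z_1 = (-0.7071,0.7071,0.0000); lever o_n−o_1 = (-4.2173,-2.8030,-0.5981)
cross product → J_v[:, 1] = (-0.4229,-0.4229,4.9641)
J_ω[:, 1] = z_1
entry J[3][1] = -0.7071

-0.707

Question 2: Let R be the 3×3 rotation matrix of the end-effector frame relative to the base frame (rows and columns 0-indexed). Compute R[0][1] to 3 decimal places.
End-effector y-axis (col 1 of R) = (-0.7071,0.7071,0.0000)
R[0][1] = -0.7071

-0.707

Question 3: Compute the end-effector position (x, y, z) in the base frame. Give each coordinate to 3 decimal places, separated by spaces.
after link 1: o_1 = (2.1213, 2.1213, 3.0000)
after link 2: o_2 = (0.7071, 3.5355, 3.0000)
after link 3: o_3 = (-2.0959, 0.7325, 4.1340)
after link 4: o_4 = (-2.0959, -0.6817, 2.4019)

-2.096 -0.682 2.402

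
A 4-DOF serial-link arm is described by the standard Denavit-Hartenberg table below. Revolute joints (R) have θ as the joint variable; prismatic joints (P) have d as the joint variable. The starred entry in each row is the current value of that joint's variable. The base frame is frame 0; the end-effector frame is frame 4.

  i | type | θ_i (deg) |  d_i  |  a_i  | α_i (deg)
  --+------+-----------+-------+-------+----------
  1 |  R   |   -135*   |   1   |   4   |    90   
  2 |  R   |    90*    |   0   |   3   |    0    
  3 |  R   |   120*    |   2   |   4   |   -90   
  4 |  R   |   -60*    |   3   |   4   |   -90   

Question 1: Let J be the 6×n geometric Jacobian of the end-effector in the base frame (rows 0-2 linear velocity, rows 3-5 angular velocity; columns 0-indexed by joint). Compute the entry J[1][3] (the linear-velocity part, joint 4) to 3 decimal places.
0.707

axis z_3 = (-0.3536,-0.3536,-0.8660); lever o_n−o_3 = (-2.2854,2.6136,-3.5981)
cross product → J_v[:, 3] = (3.5355,0.7071,-1.7321)
J_ω[:, 3] = z_3
entry J[1][3] = 0.7071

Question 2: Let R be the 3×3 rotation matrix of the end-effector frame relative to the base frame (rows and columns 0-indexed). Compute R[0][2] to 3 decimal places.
0.884

End-effector z-axis (col 2 of R) = (0.8839,0.1768,-0.4330)
R[0][2] = 0.8839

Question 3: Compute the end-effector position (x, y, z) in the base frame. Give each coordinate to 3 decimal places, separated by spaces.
-4.079 3.649 -1.598

after link 1: o_1 = (-2.8284, -2.8284, 1.0000)
after link 2: o_2 = (-2.8284, -2.8284, 4.0000)
after link 3: o_3 = (-1.7932, 1.0353, 2.0000)
after link 4: o_4 = (-4.0786, 3.6489, -1.5981)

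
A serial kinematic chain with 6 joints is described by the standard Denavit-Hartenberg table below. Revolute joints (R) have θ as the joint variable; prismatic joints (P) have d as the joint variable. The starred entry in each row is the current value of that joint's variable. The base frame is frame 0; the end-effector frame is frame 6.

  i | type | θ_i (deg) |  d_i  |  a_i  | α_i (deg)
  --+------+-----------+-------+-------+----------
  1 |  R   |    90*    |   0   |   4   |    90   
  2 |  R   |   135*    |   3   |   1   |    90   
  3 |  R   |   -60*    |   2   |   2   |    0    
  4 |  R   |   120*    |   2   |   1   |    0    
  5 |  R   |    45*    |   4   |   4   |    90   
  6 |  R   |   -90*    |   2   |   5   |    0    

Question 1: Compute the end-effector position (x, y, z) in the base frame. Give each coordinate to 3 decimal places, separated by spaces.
after link 1: o_1 = (0.0000, 4.0000, 0.0000)
after link 2: o_2 = (3.0000, 3.2929, 0.7071)
after link 3: o_3 = (1.2679, 4.0000, 2.8284)
after link 4: o_4 = (2.1340, 5.0607, 4.5962)
after link 5: o_5 = (5.9977, 8.6211, 6.6926)
after link 6: o_6 = (6.5153, 3.7196, 4.5231)

6.515 3.720 4.523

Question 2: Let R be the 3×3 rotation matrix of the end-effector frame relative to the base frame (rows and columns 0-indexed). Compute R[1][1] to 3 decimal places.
End-effector y-axis (col 1 of R) = (0.9659,0.1830,-0.1830)
R[1][1] = 0.1830

0.183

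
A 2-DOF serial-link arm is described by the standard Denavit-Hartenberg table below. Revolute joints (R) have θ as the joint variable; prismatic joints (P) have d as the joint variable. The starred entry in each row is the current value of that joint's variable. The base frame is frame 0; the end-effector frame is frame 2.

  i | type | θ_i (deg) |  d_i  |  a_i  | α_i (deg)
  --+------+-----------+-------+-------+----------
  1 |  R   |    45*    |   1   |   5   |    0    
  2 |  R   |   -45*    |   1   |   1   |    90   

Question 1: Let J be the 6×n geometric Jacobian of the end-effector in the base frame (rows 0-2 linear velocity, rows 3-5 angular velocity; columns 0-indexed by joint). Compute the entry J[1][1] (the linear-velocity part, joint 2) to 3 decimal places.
1.000

axis z_1 = (0.0000,0.0000,1.0000); lever o_n−o_1 = (1.0000,0.0000,1.0000)
cross product → J_v[:, 1] = (0.0000,1.0000,0.0000)
J_ω[:, 1] = z_1
entry J[1][1] = 1.0000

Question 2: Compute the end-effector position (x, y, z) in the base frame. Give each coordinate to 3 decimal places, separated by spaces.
4.536 3.536 2.000

after link 1: o_1 = (3.5355, 3.5355, 1.0000)
after link 2: o_2 = (4.5355, 3.5355, 2.0000)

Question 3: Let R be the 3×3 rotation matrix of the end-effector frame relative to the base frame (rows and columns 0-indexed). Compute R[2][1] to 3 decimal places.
1.000

End-effector y-axis (col 1 of R) = (0.0000,0.0000,1.0000)
R[2][1] = 1.0000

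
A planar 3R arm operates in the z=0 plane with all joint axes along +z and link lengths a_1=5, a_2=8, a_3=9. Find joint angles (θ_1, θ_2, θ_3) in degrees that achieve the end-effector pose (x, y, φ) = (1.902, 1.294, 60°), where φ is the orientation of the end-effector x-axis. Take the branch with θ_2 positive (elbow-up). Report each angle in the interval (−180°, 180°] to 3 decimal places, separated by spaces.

wrist centre = target − a_3·(cos φ, sin φ) = (-2.5980, -6.5002)
cos θ_2 = (49.0026−5²−8²)/(2·5·8) = -0.5000; θ_2 = 119.9979° (elbow-up)
β = atan2(-6.5002,-2.5980) = -111.7855°; ψ = atan2(6.9284,1.0003) = 81.7849°
θ_1 = β − ψ = -193.5704°
θ_3 = φ − θ_1 − θ_2 = 133.5725° (wrapped to (-180°,180°])

166.430 119.998 133.573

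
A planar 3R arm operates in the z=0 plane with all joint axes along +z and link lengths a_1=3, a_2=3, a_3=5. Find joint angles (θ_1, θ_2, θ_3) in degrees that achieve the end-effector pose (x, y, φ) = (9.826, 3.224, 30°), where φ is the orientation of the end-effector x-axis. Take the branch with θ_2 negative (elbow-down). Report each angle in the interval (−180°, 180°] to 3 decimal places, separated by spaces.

wrist centre = target − a_3·(cos φ, sin φ) = (5.4959, 0.7240)
cos θ_2 = (30.7288−3²−3²)/(2·3·3) = 0.7072; θ_2 = -44.9961° (elbow-down)
β = atan2(0.7240,5.4959) = 7.5047°; ψ = atan2(-2.1212,5.1215) = -22.4980°
θ_1 = β − ψ = 30.0027°
θ_3 = φ − θ_1 − θ_2 = 44.9934° (wrapped to (-180°,180°])

30.003 -44.996 44.993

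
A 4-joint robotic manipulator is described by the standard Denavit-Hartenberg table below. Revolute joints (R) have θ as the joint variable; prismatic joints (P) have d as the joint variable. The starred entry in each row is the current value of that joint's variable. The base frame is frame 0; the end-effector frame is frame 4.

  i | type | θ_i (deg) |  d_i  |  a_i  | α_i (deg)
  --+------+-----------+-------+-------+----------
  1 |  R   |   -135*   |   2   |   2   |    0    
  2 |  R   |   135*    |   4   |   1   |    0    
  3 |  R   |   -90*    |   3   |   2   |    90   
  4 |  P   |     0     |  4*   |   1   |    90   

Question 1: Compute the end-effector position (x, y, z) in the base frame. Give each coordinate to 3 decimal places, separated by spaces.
-4.414 -4.414 9.000

after link 1: o_1 = (-1.4142, -1.4142, 2.0000)
after link 2: o_2 = (-0.4142, -1.4142, 6.0000)
after link 3: o_3 = (-0.4142, -3.4142, 9.0000)
after link 4: o_4 = (-4.4142, -4.4142, 9.0000)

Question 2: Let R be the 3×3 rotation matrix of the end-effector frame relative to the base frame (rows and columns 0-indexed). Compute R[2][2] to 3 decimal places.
-1.000

End-effector z-axis (col 2 of R) = (-0.0000,-0.0000,-1.0000)
R[2][2] = -1.0000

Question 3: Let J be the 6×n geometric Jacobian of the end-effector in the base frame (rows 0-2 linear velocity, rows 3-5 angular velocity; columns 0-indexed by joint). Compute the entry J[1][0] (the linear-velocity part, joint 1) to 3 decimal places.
-4.414

axis z_0 = ẑ; lever o_n−o_0 = (-4.4142,-4.4142,9.0000)
cross product → J_v[:, 0] = (4.4142,-4.4142,0.0000)
J_ω[:, 0] = z_0
entry J[1][0] = -4.4142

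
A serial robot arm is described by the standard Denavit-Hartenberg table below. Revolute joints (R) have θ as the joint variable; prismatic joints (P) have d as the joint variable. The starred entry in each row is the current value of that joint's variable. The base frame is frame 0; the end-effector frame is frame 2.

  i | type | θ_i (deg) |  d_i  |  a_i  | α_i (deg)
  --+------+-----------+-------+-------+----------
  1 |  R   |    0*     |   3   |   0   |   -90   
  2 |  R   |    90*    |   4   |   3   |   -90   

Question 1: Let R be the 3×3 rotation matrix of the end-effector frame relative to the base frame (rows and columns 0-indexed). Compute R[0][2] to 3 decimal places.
End-effector z-axis (col 2 of R) = (-1.0000,0.0000,-0.0000)
R[0][2] = -1.0000

-1.000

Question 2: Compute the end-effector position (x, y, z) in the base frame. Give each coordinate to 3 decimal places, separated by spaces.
0.000 4.000 0.000

after link 1: o_1 = (0.0000, 0.0000, 3.0000)
after link 2: o_2 = (0.0000, 4.0000, 0.0000)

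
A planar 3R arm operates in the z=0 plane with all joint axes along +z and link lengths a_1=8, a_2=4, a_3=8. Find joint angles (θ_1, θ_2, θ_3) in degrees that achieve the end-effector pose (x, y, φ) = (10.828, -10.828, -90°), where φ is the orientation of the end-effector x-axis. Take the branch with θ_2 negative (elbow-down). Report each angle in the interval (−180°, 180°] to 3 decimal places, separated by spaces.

0.006 -45.015 -44.991

wrist centre = target − a_3·(cos φ, sin φ) = (10.8280, -2.8280)
cos θ_2 = (125.2432−8²−4²)/(2·8·4) = 0.7069; θ_2 = -45.0148° (elbow-down)
β = atan2(-2.8280,10.8280) = -14.6372°; ψ = atan2(-2.8292,10.8277) = -14.6434°
θ_1 = β − ψ = 0.0061°
θ_3 = φ − θ_1 − θ_2 = -44.9913° (wrapped to (-180°,180°])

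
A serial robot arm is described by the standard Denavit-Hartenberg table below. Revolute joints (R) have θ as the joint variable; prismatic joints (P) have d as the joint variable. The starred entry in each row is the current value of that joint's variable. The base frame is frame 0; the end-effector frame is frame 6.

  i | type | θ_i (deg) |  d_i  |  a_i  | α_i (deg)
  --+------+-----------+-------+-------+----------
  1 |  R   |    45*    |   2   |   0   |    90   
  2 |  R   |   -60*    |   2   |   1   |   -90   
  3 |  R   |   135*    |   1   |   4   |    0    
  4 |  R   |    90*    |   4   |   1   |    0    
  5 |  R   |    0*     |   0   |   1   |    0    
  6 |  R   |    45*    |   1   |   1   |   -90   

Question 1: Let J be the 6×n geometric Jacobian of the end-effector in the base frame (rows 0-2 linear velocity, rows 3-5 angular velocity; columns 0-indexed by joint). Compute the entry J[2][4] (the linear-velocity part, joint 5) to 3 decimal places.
axis z_4 = (0.6124,0.6124,0.5000); lever o_n−o_4 = (1.5695,-0.8447,1.1124)
cross product → J_v[:, 4] = (1.1036,0.1036,-1.4784)
J_ω[:, 4] = z_4
entry J[2][4] = -1.4784

-1.478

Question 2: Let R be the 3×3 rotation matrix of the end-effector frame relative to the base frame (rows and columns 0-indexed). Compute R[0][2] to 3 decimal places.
0.354

End-effector z-axis (col 2 of R) = (0.3536,0.3536,-0.8660)
R[0][2] = 0.3536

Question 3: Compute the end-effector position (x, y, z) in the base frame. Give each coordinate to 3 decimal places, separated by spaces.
after link 1: o_1 = (0.0000, 0.0000, 2.0000)
after link 2: o_2 = (1.7678, -1.0607, 1.1340)
after link 3: o_3 = (-0.6199, 0.5517, 4.0835)
after link 4: o_4 = (2.0796, 2.2512, 6.6958)
after link 5: o_5 = (2.3296, 1.5012, 7.3082)
after link 6: o_6 = (3.6491, 1.4065, 7.8082)

3.649 1.406 7.808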